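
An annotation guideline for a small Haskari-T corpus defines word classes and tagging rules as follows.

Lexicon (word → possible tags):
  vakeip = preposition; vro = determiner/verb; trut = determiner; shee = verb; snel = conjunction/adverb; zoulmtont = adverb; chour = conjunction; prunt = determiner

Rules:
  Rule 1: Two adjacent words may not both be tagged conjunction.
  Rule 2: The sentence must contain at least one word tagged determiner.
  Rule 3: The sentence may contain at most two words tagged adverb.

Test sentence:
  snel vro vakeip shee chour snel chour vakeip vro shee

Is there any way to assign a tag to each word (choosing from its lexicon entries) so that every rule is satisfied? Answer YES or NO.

YES

Candidates per position — 1:snel {conjunction,adverb}; 2:vro {determiner,verb}; 3:vakeip {preposition}; 4:shee {verb}; 5:chour {conjunction}; 6:snel {conjunction,adverb}; 7:chour {conjunction}; 8:vakeip {preposition}; 9:vro {determiner,verb}; 10:shee {verb}.
One satisfying assignment: adverb determiner preposition verb conjunction adverb conjunction preposition determiner verb.
Check: rule 1 ok; rule 2 ok; rule 3 ok.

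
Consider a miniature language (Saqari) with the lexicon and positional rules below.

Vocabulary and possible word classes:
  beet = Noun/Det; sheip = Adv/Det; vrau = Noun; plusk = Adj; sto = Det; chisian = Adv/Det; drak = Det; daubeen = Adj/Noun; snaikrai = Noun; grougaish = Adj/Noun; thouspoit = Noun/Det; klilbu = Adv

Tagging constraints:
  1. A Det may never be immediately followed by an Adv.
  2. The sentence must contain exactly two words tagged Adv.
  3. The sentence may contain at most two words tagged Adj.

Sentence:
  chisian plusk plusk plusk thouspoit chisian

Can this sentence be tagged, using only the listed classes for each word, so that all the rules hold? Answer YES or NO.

NO

Candidates per position — 1:chisian {Adv,Det}; 2:plusk {Adj}; 3:plusk {Adj}; 4:plusk {Adj}; 5:thouspoit {Noun,Det}; 6:chisian {Adv,Det}.
Rule 3 cannot be satisfied by any choice of tags from the lexicon.
So there is no consistent tagging.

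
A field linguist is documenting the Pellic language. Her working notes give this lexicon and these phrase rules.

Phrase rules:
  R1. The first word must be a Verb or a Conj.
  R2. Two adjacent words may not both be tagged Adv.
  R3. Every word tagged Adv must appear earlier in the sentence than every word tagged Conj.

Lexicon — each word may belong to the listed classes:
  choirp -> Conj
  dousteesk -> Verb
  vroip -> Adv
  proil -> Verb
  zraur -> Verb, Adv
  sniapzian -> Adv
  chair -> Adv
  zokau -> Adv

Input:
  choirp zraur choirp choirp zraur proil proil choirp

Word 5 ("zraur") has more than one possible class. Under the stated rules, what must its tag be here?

Verb

Candidates per position — 1:choirp {Conj}; 2:zraur {Verb,Adv}; 3:choirp {Conj}; 4:choirp {Conj}; 5:zraur {Verb,Adv}; 6:proil {Verb}; 7:proil {Verb}; 8:choirp {Conj}.
Position 2: Adv is ruled out by rule 3; that leaves Verb.
Position 5: Adv is ruled out by rule 3; that leaves Verb.
That leaves exactly one tagging: Conj Verb Conj Conj Verb Verb Verb Conj.
Verifying each rule — rule 1 ✓; rule 2 ✓; rule 3 ✓.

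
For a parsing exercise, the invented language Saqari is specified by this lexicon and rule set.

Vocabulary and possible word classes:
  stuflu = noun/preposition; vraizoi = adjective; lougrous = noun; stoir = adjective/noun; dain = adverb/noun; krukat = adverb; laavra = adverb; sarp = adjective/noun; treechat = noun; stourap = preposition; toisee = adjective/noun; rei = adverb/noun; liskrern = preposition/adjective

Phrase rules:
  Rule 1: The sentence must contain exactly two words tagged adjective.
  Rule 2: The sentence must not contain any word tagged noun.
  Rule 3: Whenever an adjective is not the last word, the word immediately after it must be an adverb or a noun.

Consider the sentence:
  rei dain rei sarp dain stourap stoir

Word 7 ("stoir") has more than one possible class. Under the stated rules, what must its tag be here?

adjective

Candidates per position — 1:rei {adverb,noun}; 2:dain {adverb,noun}; 3:rei {adverb,noun}; 4:sarp {adjective,noun}; 5:dain {adverb,noun}; 6:stourap {preposition}; 7:stoir {adjective,noun}.
Position 1: tagging it noun would leave rule 2 unsatisfiable, so it must be adverb.
Position 2: tagging it noun would leave rule 2 unsatisfiable, so it must be adverb.
Position 3: tagging it noun would leave rule 2 unsatisfiable, so it must be adverb.
Position 4: tagging it noun would leave rule 1 unsatisfiable, so it must be adjective.
Position 5: tagging it noun would leave rule 2 unsatisfiable, so it must be adverb.
Position 7: tagging it noun would leave rule 1 unsatisfiable, so it must be adjective.
The only consistent sequence is: adverb adverb adverb adjective adverb preposition adjective.
Verifying each rule — rule 1 ✓; rule 2 ✓; rule 3 ✓.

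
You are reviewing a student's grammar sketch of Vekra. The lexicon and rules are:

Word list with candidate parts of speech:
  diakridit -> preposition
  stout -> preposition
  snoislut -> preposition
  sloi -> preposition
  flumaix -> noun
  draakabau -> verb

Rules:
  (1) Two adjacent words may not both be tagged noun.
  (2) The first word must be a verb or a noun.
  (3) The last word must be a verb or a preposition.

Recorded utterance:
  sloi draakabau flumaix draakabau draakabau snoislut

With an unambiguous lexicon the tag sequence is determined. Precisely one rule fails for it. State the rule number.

Fixed tagging: preposition verb noun verb verb preposition.
Checking each rule: R1 ✓, R2 ✗, R3 ✓.
Only rule 2 fails.

2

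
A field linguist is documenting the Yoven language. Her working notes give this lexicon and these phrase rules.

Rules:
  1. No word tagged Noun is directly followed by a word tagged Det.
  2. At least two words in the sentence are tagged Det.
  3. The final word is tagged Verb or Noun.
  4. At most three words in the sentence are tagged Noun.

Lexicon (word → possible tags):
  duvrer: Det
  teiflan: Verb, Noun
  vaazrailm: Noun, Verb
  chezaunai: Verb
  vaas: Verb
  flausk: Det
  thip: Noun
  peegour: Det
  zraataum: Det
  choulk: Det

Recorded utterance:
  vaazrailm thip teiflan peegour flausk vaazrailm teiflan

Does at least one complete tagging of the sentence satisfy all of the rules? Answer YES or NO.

Candidates per position — 1:vaazrailm {Noun,Verb}; 2:thip {Noun}; 3:teiflan {Verb,Noun}; 4:peegour {Det}; 5:flausk {Det}; 6:vaazrailm {Noun,Verb}; 7:teiflan {Verb,Noun}.
One satisfying assignment: Verb Noun Verb Det Det Verb Verb.
Verifying each rule — rule 1 holds; rule 2 holds; rule 3 holds; rule 4 holds.

YES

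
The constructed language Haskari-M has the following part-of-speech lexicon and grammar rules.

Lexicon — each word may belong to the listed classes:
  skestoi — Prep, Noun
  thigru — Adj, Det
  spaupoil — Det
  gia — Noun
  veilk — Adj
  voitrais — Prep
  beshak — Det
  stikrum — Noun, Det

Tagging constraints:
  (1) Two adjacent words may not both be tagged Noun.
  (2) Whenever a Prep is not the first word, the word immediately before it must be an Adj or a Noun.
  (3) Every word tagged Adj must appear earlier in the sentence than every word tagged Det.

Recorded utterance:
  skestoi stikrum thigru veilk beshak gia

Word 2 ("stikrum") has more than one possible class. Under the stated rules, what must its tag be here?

Noun

Candidates per position — 1:skestoi {Prep,Noun}; 2:stikrum {Noun,Det}; 3:thigru {Adj,Det}; 4:veilk {Adj}; 5:beshak {Det}; 6:gia {Noun}.
Position 2: tagging it Det would leave rule 3 unsatisfiable, so it must be Noun.
Position 3: tagging it Det would leave rule 3 unsatisfiable, so it must be Adj.
Position 1: tagging it Noun would leave rule 1 unsatisfiable, so it must be Prep.
The only consistent sequence is: Prep Noun Adj Adj Det Noun.
Verifying each rule — rule 1 ok; rule 2 ok; rule 3 ok.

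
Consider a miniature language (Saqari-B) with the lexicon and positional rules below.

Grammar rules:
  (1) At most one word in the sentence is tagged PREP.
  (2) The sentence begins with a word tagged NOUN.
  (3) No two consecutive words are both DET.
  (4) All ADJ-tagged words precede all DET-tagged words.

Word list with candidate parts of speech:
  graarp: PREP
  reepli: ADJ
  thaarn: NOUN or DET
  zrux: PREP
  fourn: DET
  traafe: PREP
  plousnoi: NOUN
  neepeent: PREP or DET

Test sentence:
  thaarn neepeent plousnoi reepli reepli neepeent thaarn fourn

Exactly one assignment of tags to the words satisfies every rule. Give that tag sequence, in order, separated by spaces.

NOUN PREP NOUN ADJ ADJ DET NOUN DET

Candidates per position — 1:thaarn {NOUN,DET}; 2:neepeent {PREP,DET}; 3:plousnoi {NOUN}; 4:reepli {ADJ}; 5:reepli {ADJ}; 6:neepeent {PREP,DET}; 7:thaarn {NOUN,DET}; 8:fourn {DET}.
At position 1, choosing DET makes rule 2 impossible to satisfy; hence NOUN.
At position 2, choosing DET makes rule 4 impossible to satisfy; hence PREP.
At position 6, choosing PREP makes rule 1 impossible to satisfy; hence DET.
At position 7, choosing DET makes rule 3 impossible to satisfy; hence NOUN.
That leaves exactly one tagging: NOUN PREP NOUN ADJ ADJ DET NOUN DET.
Rule-by-rule: rule 1 ✓; rule 2 ✓; rule 3 ✓; rule 4 ✓.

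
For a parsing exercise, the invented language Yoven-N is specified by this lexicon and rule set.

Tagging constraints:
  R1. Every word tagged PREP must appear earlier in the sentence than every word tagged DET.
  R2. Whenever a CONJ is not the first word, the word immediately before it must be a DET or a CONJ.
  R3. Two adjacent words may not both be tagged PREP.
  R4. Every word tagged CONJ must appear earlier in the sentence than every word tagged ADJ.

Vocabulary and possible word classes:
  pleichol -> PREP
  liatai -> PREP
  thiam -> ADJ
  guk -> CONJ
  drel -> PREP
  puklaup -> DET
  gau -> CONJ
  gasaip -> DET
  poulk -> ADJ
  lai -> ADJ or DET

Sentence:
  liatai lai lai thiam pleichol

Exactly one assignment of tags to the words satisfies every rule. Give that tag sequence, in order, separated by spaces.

PREP ADJ ADJ ADJ PREP

Candidates per position — 1:liatai {PREP}; 2:lai {ADJ,DET}; 3:lai {ADJ,DET}; 4:thiam {ADJ}; 5:pleichol {PREP}.
If word 2 were DET, no tagging could satisfy rule 1; so word 2 is ADJ.
If word 3 were DET, no tagging could satisfy rule 1; so word 3 is ADJ.
The unique satisfying tagging is: PREP ADJ ADJ ADJ PREP.
Rule-by-rule: rule 1 holds; rule 2 holds; rule 3 holds; rule 4 holds.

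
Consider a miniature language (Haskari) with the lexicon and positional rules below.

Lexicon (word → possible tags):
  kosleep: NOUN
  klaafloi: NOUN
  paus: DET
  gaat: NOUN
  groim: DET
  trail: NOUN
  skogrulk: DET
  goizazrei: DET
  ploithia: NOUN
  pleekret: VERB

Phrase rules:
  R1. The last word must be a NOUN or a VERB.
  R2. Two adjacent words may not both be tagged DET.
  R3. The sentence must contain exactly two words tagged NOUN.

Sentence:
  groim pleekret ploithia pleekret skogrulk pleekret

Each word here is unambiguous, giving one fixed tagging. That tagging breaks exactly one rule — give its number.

3

Fixed tagging: DET VERB NOUN VERB DET VERB.
Checking each rule: R1 ok, R2 ok, R3 fails.
Only rule 3 fails.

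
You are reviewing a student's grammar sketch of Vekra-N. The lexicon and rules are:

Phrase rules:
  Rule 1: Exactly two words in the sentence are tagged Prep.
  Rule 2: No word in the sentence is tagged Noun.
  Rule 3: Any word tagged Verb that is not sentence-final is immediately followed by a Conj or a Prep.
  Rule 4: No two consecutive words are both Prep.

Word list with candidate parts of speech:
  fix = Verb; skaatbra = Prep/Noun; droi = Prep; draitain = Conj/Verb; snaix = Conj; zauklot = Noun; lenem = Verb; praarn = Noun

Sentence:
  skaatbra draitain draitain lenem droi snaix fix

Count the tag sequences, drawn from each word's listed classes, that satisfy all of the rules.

Candidates per position — 1:skaatbra {Prep,Noun}; 2:draitain {Conj,Verb}; 3:draitain {Conj,Verb}; 4:lenem {Verb}; 5:droi {Prep}; 6:snaix {Conj}; 7:fix {Verb}.
There are 8 candidate sequences in total.
The sequences that satisfy every rule: Prep Conj Conj Verb Prep Conj Verb; Prep Verb Conj Verb Prep Conj Verb.
Count = 2.

2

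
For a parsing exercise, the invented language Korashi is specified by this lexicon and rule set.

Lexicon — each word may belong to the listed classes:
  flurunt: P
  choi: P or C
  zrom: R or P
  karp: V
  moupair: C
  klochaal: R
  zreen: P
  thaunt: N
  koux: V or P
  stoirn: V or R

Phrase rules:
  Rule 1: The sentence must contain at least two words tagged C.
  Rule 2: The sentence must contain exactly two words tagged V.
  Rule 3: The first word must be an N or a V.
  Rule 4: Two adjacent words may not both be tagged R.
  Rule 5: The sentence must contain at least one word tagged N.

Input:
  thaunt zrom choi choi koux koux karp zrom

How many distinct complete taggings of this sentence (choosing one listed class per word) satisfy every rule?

Candidates per position — 1:thaunt {N}; 2:zrom {R,P}; 3:choi {P,C}; 4:choi {P,C}; 5:koux {V,P}; 6:koux {V,P}; 7:karp {V}; 8:zrom {R,P}.
There are 64 candidate sequences in total.
Checking each against the rules leaves 8 sequences.
Count = 8.

8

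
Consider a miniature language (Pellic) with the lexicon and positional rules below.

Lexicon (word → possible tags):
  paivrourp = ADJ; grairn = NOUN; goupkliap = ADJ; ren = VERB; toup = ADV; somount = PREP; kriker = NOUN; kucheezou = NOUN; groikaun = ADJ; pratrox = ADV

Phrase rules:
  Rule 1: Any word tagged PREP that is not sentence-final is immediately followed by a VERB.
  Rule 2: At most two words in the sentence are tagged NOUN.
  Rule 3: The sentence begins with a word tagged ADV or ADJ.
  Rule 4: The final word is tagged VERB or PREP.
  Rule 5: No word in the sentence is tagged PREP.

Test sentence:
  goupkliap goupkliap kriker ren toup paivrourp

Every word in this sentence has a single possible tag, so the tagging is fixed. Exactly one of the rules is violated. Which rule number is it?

4

Fixed tagging: ADJ ADJ NOUN VERB ADV ADJ.
Applying the rules: R1 ok, R2 ok, R3 ok, R4 fails, R5 ok.
Only rule 4 fails.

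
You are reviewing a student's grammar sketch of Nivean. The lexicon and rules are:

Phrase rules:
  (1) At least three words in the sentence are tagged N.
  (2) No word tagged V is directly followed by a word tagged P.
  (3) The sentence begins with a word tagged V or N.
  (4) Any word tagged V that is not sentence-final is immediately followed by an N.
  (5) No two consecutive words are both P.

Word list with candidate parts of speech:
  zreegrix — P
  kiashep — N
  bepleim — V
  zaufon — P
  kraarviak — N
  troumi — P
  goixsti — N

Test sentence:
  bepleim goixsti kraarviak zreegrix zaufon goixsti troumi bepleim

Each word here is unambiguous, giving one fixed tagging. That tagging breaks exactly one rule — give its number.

Fixed tagging: V N N P P N P V.
Rule check: R1 ok, R2 ok, R3 ok, R4 ok, R5 fails.
Only rule 5 fails.

5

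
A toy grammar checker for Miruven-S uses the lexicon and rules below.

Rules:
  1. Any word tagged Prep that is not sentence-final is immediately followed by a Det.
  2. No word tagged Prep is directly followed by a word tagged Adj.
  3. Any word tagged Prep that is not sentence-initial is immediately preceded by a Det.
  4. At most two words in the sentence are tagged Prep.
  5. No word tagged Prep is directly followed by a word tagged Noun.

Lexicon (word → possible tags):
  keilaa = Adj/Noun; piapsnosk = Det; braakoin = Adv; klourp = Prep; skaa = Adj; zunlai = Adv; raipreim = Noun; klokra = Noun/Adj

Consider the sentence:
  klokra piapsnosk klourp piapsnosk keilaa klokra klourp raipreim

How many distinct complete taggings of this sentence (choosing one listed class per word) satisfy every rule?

0

Candidates per position — 1:klokra {Noun,Adj}; 2:piapsnosk {Det}; 3:klourp {Prep}; 4:piapsnosk {Det}; 5:keilaa {Adj,Noun}; 6:klokra {Noun,Adj}; 7:klourp {Prep}; 8:raipreim {Noun}.
There are 8 candidate sequences in total.
Rule 1 cannot be satisfied by any choice of tags from the lexicon.
So there is no consistent tagging.
Count = 0.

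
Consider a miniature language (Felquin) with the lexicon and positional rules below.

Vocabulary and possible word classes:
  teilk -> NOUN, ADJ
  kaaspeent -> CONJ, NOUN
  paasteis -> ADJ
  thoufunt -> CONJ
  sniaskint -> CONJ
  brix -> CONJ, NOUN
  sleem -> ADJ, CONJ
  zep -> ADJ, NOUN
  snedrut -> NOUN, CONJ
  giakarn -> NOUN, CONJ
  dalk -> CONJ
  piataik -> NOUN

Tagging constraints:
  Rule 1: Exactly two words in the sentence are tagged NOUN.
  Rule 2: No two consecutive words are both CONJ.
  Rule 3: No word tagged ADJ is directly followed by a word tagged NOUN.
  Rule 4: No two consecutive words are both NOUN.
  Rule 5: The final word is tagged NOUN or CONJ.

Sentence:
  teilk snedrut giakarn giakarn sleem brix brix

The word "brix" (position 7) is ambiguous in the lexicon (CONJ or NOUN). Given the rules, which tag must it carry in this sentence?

Candidates per position — 1:teilk {NOUN,ADJ}; 2:snedrut {NOUN,CONJ}; 3:giakarn {NOUN,CONJ}; 4:giakarn {NOUN,CONJ}; 5:sleem {ADJ,CONJ}; 6:brix {CONJ,NOUN}; 7:brix {CONJ,NOUN}.
Position 7: the remaining choice is settled jointly with positions 1, 2, 3, 4, 5, 6 — only NOUN at position 7 is part of a tagging that satisfies every rule.
That leaves exactly one tagging: ADJ CONJ NOUN CONJ ADJ CONJ NOUN.
Rule-by-rule: rule 1 ok; rule 2 ok; rule 3 ok; rule 4 ok; rule 5 ok.

NOUN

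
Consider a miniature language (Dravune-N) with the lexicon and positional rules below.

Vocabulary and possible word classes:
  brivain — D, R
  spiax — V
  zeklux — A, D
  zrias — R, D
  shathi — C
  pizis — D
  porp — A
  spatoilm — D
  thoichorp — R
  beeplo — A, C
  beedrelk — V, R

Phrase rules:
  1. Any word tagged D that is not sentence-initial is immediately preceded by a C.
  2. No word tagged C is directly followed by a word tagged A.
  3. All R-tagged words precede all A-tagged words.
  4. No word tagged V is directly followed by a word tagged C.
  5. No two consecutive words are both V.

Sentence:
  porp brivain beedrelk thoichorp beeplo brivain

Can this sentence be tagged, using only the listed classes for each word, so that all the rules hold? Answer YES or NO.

Candidates per position — 1:porp {A}; 2:brivain {D,R}; 3:beedrelk {V,R}; 4:thoichorp {R}; 5:beeplo {A,C}; 6:brivain {D,R}.
Rule 3 cannot be satisfied by any choice of tags from the lexicon.
So there is no consistent tagging.

NO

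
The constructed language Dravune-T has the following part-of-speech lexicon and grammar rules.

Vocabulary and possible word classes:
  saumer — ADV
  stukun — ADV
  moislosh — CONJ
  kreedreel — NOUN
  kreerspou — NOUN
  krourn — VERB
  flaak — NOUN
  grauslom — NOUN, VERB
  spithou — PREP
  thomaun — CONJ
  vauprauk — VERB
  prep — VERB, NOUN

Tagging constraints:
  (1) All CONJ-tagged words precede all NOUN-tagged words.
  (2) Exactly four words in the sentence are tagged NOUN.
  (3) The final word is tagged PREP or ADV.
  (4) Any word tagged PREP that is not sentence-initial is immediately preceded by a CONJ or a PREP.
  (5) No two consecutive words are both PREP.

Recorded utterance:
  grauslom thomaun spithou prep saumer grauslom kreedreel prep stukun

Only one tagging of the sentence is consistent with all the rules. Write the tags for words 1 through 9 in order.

Candidates per position — 1:grauslom {NOUN,VERB}; 2:thomaun {CONJ}; 3:spithou {PREP}; 4:prep {VERB,NOUN}; 5:saumer {ADV}; 6:grauslom {NOUN,VERB}; 7:kreedreel {NOUN}; 8:prep {VERB,NOUN}; 9:stukun {ADV}.
Position 1: tagging it NOUN would leave rule 1 unsatisfiable, so it must be VERB.
Position 4: tagging it VERB would leave rule 2 unsatisfiable, so it must be NOUN.
Position 6: tagging it VERB would leave rule 2 unsatisfiable, so it must be NOUN.
Position 8: tagging it VERB would leave rule 2 unsatisfiable, so it must be NOUN.
So the tagging must be: VERB CONJ PREP NOUN ADV NOUN NOUN NOUN ADV.
Rule-by-rule: rule 1 holds; rule 2 holds; rule 3 holds; rule 4 holds; rule 5 holds.

VERB CONJ PREP NOUN ADV NOUN NOUN NOUN ADV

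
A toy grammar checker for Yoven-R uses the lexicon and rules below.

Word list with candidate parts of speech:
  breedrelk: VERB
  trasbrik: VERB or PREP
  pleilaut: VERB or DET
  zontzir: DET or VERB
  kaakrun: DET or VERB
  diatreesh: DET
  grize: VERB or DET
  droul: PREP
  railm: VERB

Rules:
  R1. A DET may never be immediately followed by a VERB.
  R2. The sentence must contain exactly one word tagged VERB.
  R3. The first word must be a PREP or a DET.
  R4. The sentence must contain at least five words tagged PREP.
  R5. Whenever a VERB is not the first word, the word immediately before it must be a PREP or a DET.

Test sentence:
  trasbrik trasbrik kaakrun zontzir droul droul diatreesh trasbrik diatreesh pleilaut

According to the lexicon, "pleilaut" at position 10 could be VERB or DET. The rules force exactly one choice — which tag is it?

DET

Candidates per position — 1:trasbrik {VERB,PREP}; 2:trasbrik {VERB,PREP}; 3:kaakrun {DET,VERB}; 4:zontzir {DET,VERB}; 5:droul {PREP}; 6:droul {PREP}; 7:diatreesh {DET}; 8:trasbrik {VERB,PREP}; 9:diatreesh {DET}; 10:pleilaut {VERB,DET}.
If word 1 were VERB, no tagging could satisfy rule 3; so word 1 is PREP.
If word 2 were VERB, no tagging could satisfy rule 4; so word 2 is PREP.
If word 8 were VERB, no tagging could satisfy rule 1; so word 8 is PREP.
If word 10 were VERB, no tagging could satisfy rule 1; so word 10 is DET.
The remaining ambiguous positions (3, 4) are resolved jointly — only one combination satisfies every rule.
That leaves exactly one tagging: PREP PREP VERB DET PREP PREP DET PREP DET DET.
Rule-by-rule: rule 1 ✓; rule 2 ✓; rule 3 ✓; rule 4 ✓; rule 5 ✓.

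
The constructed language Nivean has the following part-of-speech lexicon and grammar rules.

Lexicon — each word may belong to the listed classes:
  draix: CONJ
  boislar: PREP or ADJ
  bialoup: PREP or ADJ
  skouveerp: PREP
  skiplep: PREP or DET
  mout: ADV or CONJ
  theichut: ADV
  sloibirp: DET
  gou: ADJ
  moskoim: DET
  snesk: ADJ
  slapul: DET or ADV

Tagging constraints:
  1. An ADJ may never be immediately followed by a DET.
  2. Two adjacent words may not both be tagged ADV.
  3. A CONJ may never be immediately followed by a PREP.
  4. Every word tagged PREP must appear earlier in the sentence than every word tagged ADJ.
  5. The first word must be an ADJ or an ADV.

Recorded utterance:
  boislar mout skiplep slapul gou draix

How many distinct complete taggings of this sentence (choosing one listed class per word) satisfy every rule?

Candidates per position — 1:boislar {PREP,ADJ}; 2:mout {ADV,CONJ}; 3:skiplep {PREP,DET}; 4:slapul {DET,ADV}; 5:gou {ADJ}; 6:draix {CONJ}.
There are 16 candidate sequences in total.
The sequences that satisfy every rule: ADJ ADV DET DET ADJ CONJ; ADJ ADV DET ADV ADJ CONJ; ADJ CONJ DET DET ADJ CONJ; ADJ CONJ DET ADV ADJ CONJ.
Count = 4.

4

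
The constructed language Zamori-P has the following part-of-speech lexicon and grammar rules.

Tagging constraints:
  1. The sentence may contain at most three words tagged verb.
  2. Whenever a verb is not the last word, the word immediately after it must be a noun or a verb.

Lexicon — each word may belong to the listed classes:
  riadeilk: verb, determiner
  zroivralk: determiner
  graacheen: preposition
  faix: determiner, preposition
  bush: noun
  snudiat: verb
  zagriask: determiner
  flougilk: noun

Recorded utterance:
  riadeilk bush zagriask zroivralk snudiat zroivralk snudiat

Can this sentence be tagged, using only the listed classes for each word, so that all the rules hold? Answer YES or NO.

Candidates per position — 1:riadeilk {verb,determiner}; 2:bush {noun}; 3:zagriask {determiner}; 4:zroivralk {determiner}; 5:snudiat {verb}; 6:zroivralk {determiner}; 7:snudiat {verb}.
Rule 2 cannot be satisfied by any choice of tags from the lexicon.
So there is no consistent tagging.

NO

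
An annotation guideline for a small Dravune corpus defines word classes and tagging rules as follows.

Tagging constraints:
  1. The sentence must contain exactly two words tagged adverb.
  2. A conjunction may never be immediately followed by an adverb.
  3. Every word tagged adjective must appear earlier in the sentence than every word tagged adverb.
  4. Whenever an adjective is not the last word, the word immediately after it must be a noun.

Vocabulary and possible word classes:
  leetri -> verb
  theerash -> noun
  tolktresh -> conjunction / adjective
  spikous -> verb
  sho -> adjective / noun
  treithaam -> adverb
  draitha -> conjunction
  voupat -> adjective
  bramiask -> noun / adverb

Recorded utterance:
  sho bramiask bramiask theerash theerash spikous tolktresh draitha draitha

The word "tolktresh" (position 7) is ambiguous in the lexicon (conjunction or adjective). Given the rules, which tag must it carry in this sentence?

conjunction

Candidates per position — 1:sho {adjective,noun}; 2:bramiask {noun,adverb}; 3:bramiask {noun,adverb}; 4:theerash {noun}; 5:theerash {noun}; 6:spikous {verb}; 7:tolktresh {conjunction,adjective}; 8:draitha {conjunction}; 9:draitha {conjunction}.
If word 2 were noun, no tagging could satisfy rule 1; so word 2 is adverb.
If word 3 were noun, no tagging could satisfy rule 1; so word 3 is adverb.
If word 7 were adjective, no tagging could satisfy rule 3; so word 7 is conjunction.
If word 1 were adjective, no tagging could satisfy rule 4; so word 1 is noun.
So the tagging must be: noun adverb adverb noun noun verb conjunction conjunction conjunction.
Verifying each rule — rule 1 satisfied; rule 2 satisfied; rule 3 satisfied; rule 4 satisfied.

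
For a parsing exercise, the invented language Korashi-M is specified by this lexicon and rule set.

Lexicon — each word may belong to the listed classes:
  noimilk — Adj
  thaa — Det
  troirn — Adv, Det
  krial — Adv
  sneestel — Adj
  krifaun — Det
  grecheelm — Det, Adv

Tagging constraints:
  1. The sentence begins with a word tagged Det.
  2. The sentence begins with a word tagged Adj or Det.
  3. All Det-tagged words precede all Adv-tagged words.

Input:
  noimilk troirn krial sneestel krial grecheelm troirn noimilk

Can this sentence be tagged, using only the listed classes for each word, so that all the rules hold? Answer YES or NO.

Candidates per position — 1:noimilk {Adj}; 2:troirn {Adv,Det}; 3:krial {Adv}; 4:sneestel {Adj}; 5:krial {Adv}; 6:grecheelm {Det,Adv}; 7:troirn {Adv,Det}; 8:noimilk {Adj}.
Rule 1 cannot be satisfied by any choice of tags from the lexicon.
So there is no consistent tagging.

NO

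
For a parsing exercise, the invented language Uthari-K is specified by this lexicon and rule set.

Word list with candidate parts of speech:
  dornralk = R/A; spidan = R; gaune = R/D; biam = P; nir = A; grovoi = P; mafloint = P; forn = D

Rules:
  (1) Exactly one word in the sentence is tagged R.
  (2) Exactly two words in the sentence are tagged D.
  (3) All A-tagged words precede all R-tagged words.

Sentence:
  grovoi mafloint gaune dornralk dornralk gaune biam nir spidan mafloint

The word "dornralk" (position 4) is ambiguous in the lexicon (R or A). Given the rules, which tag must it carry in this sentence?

Candidates per position — 1:grovoi {P}; 2:mafloint {P}; 3:gaune {R,D}; 4:dornralk {R,A}; 5:dornralk {R,A}; 6:gaune {R,D}; 7:biam {P}; 8:nir {A}; 9:spidan {R}; 10:mafloint {P}.
Word 3 cannot be R — rule 1 would then fail for every completion. It is D.
Word 4 cannot be R — rule 1 would then fail for every completion. It is A.
Word 5 cannot be R — rule 1 would then fail for every completion. It is A.
Word 6 cannot be R — rule 1 would then fail for every completion. It is D.
The unique satisfying tagging is: P P D A A D P A R P.
Checking: rule 1 ✓; rule 2 ✓; rule 3 ✓.

A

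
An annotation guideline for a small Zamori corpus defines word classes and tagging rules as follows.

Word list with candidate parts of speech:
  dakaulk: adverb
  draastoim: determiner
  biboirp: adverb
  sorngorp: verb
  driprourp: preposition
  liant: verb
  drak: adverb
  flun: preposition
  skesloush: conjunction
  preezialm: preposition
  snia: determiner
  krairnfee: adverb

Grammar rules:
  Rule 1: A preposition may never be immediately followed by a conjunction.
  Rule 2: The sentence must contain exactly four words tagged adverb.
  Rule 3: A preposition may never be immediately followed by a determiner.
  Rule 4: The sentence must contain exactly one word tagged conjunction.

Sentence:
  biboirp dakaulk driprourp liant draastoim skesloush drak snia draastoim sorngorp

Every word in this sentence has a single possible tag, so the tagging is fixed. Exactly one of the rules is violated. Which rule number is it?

2

Fixed tagging: adverb adverb preposition verb determiner conjunction adverb determiner determiner verb.
Checking each rule: R1 pass, R2 fail, R3 pass, R4 pass.
Only rule 2 fails.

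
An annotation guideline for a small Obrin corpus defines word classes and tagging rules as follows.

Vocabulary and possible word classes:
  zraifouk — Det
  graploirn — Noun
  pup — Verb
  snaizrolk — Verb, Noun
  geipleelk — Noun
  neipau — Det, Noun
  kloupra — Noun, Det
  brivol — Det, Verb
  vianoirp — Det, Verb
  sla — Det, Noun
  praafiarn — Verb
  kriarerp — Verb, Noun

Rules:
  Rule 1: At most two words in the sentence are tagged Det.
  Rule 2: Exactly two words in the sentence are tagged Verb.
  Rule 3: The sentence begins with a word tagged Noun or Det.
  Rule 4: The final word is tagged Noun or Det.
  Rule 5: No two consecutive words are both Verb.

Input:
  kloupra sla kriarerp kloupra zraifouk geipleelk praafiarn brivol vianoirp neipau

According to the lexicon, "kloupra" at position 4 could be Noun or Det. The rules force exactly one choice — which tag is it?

Noun

Candidates per position — 1:kloupra {Noun,Det}; 2:sla {Det,Noun}; 3:kriarerp {Verb,Noun}; 4:kloupra {Noun,Det}; 5:zraifouk {Det}; 6:geipleelk {Noun}; 7:praafiarn {Verb}; 8:brivol {Det,Verb}; 9:vianoirp {Det,Verb}; 10:neipau {Det,Noun}.
Position 8: tagging it Verb would leave rule 5 unsatisfiable, so it must be Det.
Position 9: tagging it Det would leave rule 1 unsatisfiable, so it must be Verb.
Position 10: tagging it Det would leave rule 1 unsatisfiable, so it must be Noun.
Position 1: tagging it Det would leave rule 1 unsatisfiable, so it must be Noun.
Position 2: tagging it Det would leave rule 1 unsatisfiable, so it must be Noun.
Position 3: tagging it Verb would leave rule 2 unsatisfiable, so it must be Noun.
Position 4: tagging it Det would leave rule 1 unsatisfiable, so it must be Noun.
The only consistent sequence is: Noun Noun Noun Noun Det Noun Verb Det Verb Noun.
Verifying each rule — rule 1 satisfied; rule 2 satisfied; rule 3 satisfied; rule 4 satisfied; rule 5 satisfied.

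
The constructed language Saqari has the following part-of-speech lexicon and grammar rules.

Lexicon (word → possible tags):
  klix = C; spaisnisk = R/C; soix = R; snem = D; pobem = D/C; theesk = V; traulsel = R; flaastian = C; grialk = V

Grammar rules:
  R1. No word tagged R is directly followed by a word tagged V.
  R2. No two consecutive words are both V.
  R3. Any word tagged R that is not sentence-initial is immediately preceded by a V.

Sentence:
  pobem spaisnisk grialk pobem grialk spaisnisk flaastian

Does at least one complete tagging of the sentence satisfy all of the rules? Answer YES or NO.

Candidates per position — 1:pobem {D,C}; 2:spaisnisk {R,C}; 3:grialk {V}; 4:pobem {D,C}; 5:grialk {V}; 6:spaisnisk {R,C}; 7:flaastian {C}.
One satisfying assignment: C C V D V R C.
Verifying each rule — rule 1 satisfied; rule 2 satisfied; rule 3 satisfied.

YES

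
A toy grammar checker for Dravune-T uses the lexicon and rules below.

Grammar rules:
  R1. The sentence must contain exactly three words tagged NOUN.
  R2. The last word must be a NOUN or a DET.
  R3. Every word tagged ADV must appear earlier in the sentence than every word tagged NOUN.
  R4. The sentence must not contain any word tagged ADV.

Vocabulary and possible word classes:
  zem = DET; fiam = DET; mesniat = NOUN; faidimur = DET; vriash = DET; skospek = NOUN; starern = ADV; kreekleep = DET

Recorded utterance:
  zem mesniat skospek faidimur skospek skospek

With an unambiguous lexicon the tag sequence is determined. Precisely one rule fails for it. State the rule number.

1

Fixed tagging: DET NOUN NOUN DET NOUN NOUN.
Checking each rule: R1 ✗, R2 ✓, R3 ✓, R4 ✓.
Only rule 1 fails.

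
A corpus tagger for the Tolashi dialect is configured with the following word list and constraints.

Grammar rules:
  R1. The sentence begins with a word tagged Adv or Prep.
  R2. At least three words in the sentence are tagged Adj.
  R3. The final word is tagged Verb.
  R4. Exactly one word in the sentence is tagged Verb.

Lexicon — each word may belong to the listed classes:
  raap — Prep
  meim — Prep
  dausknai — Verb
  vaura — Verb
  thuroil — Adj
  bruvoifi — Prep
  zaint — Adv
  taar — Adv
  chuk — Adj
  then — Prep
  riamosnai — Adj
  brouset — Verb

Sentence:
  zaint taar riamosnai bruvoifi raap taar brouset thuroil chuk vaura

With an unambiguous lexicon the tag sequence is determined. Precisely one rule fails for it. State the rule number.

4

Fixed tagging: Adv Adv Adj Prep Prep Adv Verb Adj Adj Verb.
Checking each rule: R1 ok, R2 ok, R3 ok, R4 fails.
Only rule 4 fails.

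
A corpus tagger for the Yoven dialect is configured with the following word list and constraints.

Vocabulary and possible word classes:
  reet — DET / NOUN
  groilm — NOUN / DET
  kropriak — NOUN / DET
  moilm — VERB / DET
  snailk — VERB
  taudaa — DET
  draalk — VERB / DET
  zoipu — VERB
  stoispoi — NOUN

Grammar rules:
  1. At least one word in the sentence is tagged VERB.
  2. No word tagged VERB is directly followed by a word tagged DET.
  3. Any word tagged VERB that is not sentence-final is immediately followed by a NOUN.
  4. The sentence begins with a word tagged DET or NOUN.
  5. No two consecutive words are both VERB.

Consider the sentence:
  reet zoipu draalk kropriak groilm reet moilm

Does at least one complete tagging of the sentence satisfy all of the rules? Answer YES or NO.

NO

Candidates per position — 1:reet {DET,NOUN}; 2:zoipu {VERB}; 3:draalk {VERB,DET}; 4:kropriak {NOUN,DET}; 5:groilm {NOUN,DET}; 6:reet {DET,NOUN}; 7:moilm {VERB,DET}.
Rule 3 cannot be satisfied by any choice of tags from the lexicon.
So there is no consistent tagging.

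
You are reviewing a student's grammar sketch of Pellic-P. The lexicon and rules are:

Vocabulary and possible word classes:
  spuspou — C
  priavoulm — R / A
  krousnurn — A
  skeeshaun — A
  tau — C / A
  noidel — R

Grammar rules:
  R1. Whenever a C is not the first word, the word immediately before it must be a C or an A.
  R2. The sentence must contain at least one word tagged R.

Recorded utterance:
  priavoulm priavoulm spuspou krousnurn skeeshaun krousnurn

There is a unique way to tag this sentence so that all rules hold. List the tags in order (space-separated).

R A C A A A

Candidates per position — 1:priavoulm {R,A}; 2:priavoulm {R,A}; 3:spuspou {C}; 4:krousnurn {A}; 5:skeeshaun {A}; 6:krousnurn {A}.
Position 2: R is ruled out by rule 1; that leaves A.
Position 1: A is ruled out by rule 2; that leaves R.
So the tagging must be: R A C A A A.
Rule-by-rule: rule 1 satisfied; rule 2 satisfied.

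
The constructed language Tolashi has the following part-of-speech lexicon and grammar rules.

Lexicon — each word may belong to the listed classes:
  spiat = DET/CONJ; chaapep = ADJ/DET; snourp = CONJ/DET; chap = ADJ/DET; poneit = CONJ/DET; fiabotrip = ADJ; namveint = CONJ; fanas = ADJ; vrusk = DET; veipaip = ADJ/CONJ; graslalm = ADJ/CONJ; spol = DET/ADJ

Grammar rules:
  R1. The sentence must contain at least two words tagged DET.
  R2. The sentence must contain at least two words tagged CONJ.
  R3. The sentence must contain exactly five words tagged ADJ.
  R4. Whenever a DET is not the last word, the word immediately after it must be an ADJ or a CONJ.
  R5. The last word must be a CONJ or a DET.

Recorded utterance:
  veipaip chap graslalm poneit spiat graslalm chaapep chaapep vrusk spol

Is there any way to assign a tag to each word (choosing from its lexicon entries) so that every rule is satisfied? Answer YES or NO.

NO

Candidates per position — 1:veipaip {ADJ,CONJ}; 2:chap {ADJ,DET}; 3:graslalm {ADJ,CONJ}; 4:poneit {CONJ,DET}; 5:spiat {DET,CONJ}; 6:graslalm {ADJ,CONJ}; 7:chaapep {ADJ,DET}; 8:chaapep {ADJ,DET}; 9:vrusk {DET}; 10:spol {DET,ADJ}.
Every candidate sequence violates at least one rule; no consistent tagging exists.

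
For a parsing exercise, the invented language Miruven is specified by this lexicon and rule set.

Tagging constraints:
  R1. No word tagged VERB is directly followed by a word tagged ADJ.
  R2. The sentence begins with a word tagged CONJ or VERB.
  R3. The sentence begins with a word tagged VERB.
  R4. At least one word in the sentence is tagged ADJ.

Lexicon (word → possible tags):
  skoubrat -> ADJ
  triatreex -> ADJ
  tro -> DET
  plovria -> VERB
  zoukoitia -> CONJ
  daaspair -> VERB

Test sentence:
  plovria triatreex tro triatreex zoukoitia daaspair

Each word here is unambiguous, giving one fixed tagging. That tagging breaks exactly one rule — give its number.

Fixed tagging: VERB ADJ DET ADJ CONJ VERB.
Rule check: R1 ✗, R2 ✓, R3 ✓, R4 ✓.
Only rule 1 fails.

1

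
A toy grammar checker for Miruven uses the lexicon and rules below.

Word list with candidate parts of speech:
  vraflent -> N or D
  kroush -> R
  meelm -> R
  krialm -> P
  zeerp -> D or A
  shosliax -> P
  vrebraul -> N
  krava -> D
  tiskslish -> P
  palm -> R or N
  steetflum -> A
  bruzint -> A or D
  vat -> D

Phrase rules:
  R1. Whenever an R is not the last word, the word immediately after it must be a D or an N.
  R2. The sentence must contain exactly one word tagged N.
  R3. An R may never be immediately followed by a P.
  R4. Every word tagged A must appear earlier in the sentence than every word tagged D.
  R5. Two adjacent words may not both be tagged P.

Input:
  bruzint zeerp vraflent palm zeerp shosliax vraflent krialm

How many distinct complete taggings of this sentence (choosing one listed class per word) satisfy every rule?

Candidates per position — 1:bruzint {A,D}; 2:zeerp {D,A}; 3:vraflent {N,D}; 4:palm {R,N}; 5:zeerp {D,A}; 6:shosliax {P}; 7:vraflent {N,D}; 8:krialm {P}.
There are 64 candidate sequences in total.
Checking each against the rules leaves 9 sequences.
Count = 9.

9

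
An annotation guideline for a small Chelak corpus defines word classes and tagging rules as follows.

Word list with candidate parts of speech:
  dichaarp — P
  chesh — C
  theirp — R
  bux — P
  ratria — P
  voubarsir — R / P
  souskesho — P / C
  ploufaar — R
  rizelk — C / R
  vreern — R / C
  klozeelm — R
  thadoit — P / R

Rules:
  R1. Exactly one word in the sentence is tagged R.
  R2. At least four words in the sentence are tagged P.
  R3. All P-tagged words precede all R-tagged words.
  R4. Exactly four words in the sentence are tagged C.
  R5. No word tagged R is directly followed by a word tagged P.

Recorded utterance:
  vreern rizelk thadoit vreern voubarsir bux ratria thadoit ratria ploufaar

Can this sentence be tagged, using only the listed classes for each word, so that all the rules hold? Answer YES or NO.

Candidates per position — 1:vreern {R,C}; 2:rizelk {C,R}; 3:thadoit {P,R}; 4:vreern {R,C}; 5:voubarsir {R,P}; 6:bux {P}; 7:ratria {P}; 8:thadoit {P,R}; 9:ratria {P}; 10:ploufaar {R}.
Rule 4 cannot be satisfied by any choice of tags from the lexicon.
So there is no consistent tagging.

NO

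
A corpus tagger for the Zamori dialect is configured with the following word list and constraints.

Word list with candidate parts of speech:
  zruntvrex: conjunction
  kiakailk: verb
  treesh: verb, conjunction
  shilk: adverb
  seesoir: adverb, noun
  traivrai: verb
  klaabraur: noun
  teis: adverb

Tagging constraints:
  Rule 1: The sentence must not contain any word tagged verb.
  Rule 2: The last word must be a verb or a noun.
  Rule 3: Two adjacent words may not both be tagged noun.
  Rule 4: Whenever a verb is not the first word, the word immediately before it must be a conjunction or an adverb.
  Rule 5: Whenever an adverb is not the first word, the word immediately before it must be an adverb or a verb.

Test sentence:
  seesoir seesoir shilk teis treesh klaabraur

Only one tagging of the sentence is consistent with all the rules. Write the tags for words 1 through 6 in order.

Candidates per position — 1:seesoir {adverb,noun}; 2:seesoir {adverb,noun}; 3:shilk {adverb}; 4:teis {adverb}; 5:treesh {verb,conjunction}; 6:klaabraur {noun}.
Position 1: tagging it noun would leave rule 5 unsatisfiable, so it must be adverb.
Position 2: tagging it noun would leave rule 5 unsatisfiable, so it must be adverb.
Position 5: tagging it verb would leave rule 1 unsatisfiable, so it must be conjunction.
That leaves exactly one tagging: adverb adverb adverb adverb conjunction noun.
Checking: rule 1 ✓; rule 2 ✓; rule 3 ✓; rule 4 ✓; rule 5 ✓.

adverb adverb adverb adverb conjunction noun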